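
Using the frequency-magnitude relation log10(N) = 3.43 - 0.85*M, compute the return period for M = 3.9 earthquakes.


log10(N) = 3.43 - 0.85*3.9 = 0.115
N = 10^0.115 = 1.303167
T = 1/N = 1/1.303167 = 0.7674 years

0.7674


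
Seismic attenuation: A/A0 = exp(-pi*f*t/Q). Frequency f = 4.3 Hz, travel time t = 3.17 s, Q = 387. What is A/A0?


pi*f*t/Q = pi*4.3*3.17/387 = 0.110654
A/A0 = exp(-0.110654) = 0.895249

0.895249


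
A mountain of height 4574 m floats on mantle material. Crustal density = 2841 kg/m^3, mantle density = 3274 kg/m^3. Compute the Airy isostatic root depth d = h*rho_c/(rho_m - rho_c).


rho_m - rho_c = 3274 - 2841 = 433
d = 4574 * 2841 / 433
= 12994734 / 433
= 30010.93 m

30010.93


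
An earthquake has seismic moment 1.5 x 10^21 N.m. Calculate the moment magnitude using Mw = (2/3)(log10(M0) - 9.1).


log10(M0) = log10(1.5 x 10^21) = 21.1761
Mw = 2/3 * (21.1761 - 9.1)
= 2/3 * 12.0761
= 8.05

8.05


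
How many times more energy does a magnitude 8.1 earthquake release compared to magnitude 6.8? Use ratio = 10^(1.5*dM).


M2 - M1 = 8.1 - 6.8 = 1.3
1.5 * 1.3 = 1.95
ratio = 10^1.95 = 89.13

89.13


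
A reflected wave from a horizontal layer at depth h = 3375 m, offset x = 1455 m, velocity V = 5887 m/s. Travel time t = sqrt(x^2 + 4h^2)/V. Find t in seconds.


x^2 + 4h^2 = 1455^2 + 4*3375^2 = 2117025 + 45562500 = 47679525
sqrt(47679525) = 6905.0362
t = 6905.0362 / 5887 = 1.1729 s

1.1729


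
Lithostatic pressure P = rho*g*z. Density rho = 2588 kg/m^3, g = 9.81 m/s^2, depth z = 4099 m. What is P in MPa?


P = rho * g * z / 1e6
= 2588 * 9.81 * 4099 / 1e6
= 104066559.72 / 1e6
= 104.0666 MPa

104.0666


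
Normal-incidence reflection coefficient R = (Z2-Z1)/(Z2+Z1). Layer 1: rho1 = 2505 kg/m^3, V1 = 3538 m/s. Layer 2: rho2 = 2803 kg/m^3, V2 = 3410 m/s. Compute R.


Z1 = 2505 * 3538 = 8862690
Z2 = 2803 * 3410 = 9558230
R = (9558230 - 8862690) / (9558230 + 8862690) = 695540 / 18420920 = 0.0378

0.0378


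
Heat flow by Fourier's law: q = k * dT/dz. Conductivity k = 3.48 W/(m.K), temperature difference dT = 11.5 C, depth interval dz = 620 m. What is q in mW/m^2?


q = k * dT / dz * 1000
= 3.48 * 11.5 / 620 * 1000
= 0.064548 * 1000
= 64.5484 mW/m^2

64.5484


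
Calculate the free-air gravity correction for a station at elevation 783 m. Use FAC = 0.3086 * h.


FAC = 0.3086 * h
= 0.3086 * 783
= 241.6338 mGal

241.6338


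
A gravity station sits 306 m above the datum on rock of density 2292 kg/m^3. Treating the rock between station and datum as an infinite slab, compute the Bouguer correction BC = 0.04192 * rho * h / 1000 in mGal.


BC = 0.04192 * rho * h / 1000
= 0.04192 * 2292 * 306 / 1000
= 29.4007 mGal

29.4007


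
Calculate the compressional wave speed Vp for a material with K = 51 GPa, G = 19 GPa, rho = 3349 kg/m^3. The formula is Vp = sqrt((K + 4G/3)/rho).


First compute the effective modulus:
K + 4G/3 = 51e9 + 4*19e9/3 = 76333333333.33 Pa
Then divide by density:
76333333333.33 / 3349 = 22792873.4946 Pa/(kg/m^3)
Take the square root:
Vp = sqrt(22792873.4946) = 4774.19 m/s

4774.19


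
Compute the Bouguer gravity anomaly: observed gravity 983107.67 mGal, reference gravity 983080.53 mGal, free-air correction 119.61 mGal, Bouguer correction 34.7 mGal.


BA = g_obs - g_ref + FAC - BC
= 983107.67 - 983080.53 + 119.61 - 34.7
= 112.05 mGal

112.05


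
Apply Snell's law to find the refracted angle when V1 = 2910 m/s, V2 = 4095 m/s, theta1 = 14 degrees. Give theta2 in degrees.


sin(theta1) = sin(14 deg) = 0.241922
sin(theta2) = V2/V1 * sin(theta1) = 4095/2910 * 0.241922 = 0.340436
theta2 = arcsin(0.340436) = 19.9035 degrees

19.9035


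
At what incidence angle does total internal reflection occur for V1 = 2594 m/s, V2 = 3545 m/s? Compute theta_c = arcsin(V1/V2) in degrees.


V1/V2 = 2594/3545 = 0.731735
theta_c = arcsin(0.731735) = 47.032 degrees

47.032


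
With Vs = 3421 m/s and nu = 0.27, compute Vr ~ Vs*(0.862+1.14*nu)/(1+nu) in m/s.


Numerator factor = 0.862 + 1.14*0.27 = 1.1698
Denominator = 1 + 0.27 = 1.27
Vr = 3421 * 1.1698 / 1.27 = 3151.09 m/s

3151.09


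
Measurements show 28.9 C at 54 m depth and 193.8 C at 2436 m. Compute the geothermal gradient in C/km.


dT = 193.8 - 28.9 = 164.9 C
dz = 2436 - 54 = 2382 m
gradient = dT/dz * 1000 = 164.9/2382 * 1000 = 69.2275 C/km

69.2275


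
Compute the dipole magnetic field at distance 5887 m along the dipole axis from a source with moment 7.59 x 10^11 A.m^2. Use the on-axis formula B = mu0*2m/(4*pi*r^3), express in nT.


m = 7.59 x 10^11 = 759000000000 A.m^2
2m = 1518000000000 A.m^2
r^3 = 5887^3 = 204024399103
B = (4pi*10^-7) * 1518000000000 / (4*pi * 204024399103) * 1e9
= 1907575.05926 / 2563846213500.23 * 1e9
= 744.0287 nT

744.0287


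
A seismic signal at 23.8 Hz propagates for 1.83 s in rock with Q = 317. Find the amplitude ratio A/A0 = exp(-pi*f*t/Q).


pi*f*t/Q = pi*23.8*1.83/317 = 0.431637
A/A0 = exp(-0.431637) = 0.649445

0.649445


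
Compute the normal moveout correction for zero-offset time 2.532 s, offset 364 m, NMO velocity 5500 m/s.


x/Vnmo = 364/5500 = 0.066182
(x/Vnmo)^2 = 0.00438
t0^2 = 6.411024
sqrt(6.411024 + 0.00438) = 2.532865
dt = 2.532865 - 2.532 = 0.000865

8.650000e-04


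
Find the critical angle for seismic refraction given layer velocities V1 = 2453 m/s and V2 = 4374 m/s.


V1/V2 = 2453/4374 = 0.560814
theta_c = arcsin(0.560814) = 34.1121 degrees

34.1121


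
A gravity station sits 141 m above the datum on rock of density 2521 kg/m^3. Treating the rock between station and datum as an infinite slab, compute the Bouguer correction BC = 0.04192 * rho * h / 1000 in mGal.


BC = 0.04192 * rho * h / 1000
= 0.04192 * 2521 * 141 / 1000
= 14.9009 mGal

14.9009


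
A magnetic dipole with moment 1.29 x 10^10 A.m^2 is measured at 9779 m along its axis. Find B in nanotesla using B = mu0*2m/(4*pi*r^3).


m = 1.29 x 10^10 = 12900000000 A.m^2
2m = 25800000000 A.m^2
r^3 = 9779^3 = 935154436139
B = (4pi*10^-7) * 25800000000 / (4*pi * 935154436139) * 1e9
= 32421.236185 / 11751497226184.75 * 1e9
= 2.7589 nT

2.7589


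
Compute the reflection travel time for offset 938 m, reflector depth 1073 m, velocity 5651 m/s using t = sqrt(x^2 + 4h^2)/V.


x^2 + 4h^2 = 938^2 + 4*1073^2 = 879844 + 4605316 = 5485160
sqrt(5485160) = 2342.0418
t = 2342.0418 / 5651 = 0.4144 s

0.4144


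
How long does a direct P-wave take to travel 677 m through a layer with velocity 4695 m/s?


t = x / V
= 677 / 4695
= 0.1442 s

0.1442


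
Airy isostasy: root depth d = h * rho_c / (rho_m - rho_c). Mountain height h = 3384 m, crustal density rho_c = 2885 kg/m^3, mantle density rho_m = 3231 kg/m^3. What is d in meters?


rho_m - rho_c = 3231 - 2885 = 346
d = 3384 * 2885 / 346
= 9762840 / 346
= 28216.3 m

28216.3


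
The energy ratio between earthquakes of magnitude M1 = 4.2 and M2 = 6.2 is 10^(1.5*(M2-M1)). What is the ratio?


M2 - M1 = 6.2 - 4.2 = 2.0
1.5 * 2.0 = 3.0
ratio = 10^3.0 = 1000.0

1000.0


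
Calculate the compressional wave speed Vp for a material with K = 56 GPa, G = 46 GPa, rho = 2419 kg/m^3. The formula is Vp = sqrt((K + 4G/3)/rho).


First compute the effective modulus:
K + 4G/3 = 56e9 + 4*46e9/3 = 117333333333.33 Pa
Then divide by density:
117333333333.33 / 2419 = 48504891.8286 Pa/(kg/m^3)
Take the square root:
Vp = sqrt(48504891.8286) = 6964.55 m/s

6964.55


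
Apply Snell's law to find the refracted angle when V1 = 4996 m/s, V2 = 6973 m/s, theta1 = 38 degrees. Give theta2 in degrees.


sin(theta1) = sin(38 deg) = 0.615661
sin(theta2) = V2/V1 * sin(theta1) = 6973/4996 * 0.615661 = 0.859289
theta2 = arcsin(0.859289) = 59.2368 degrees

59.2368


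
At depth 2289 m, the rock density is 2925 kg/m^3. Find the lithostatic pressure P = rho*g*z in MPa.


P = rho * g * z / 1e6
= 2925 * 9.81 * 2289 / 1e6
= 65681138.25 / 1e6
= 65.6811 MPa

65.6811


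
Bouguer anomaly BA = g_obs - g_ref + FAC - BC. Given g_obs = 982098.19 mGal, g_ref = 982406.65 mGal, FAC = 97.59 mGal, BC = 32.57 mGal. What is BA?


BA = g_obs - g_ref + FAC - BC
= 982098.19 - 982406.65 + 97.59 - 32.57
= -243.44 mGal

-243.44


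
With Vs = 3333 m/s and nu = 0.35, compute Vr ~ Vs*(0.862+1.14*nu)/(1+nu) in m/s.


Numerator factor = 0.862 + 1.14*0.35 = 1.261
Denominator = 1 + 0.35 = 1.35
Vr = 3333 * 1.261 / 1.35 = 3113.27 m/s

3113.27


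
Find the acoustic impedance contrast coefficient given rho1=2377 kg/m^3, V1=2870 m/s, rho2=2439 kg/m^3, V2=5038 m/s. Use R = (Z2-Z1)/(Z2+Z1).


Z1 = 2377 * 2870 = 6821990
Z2 = 2439 * 5038 = 12287682
R = (12287682 - 6821990) / (12287682 + 6821990) = 5465692 / 19109672 = 0.286

0.286


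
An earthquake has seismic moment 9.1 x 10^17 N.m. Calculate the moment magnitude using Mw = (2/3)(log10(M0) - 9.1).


log10(M0) = log10(9.1 x 10^17) = 17.959
Mw = 2/3 * (17.959 - 9.1)
= 2/3 * 8.859
= 5.91

5.91


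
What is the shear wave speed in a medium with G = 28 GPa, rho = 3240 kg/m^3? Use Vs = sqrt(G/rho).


Convert G to Pa: G = 28e9 Pa
Compute G/rho = 28e9 / 3240 = 8641975.3086
Vs = sqrt(8641975.3086) = 2939.72 m/s

2939.72


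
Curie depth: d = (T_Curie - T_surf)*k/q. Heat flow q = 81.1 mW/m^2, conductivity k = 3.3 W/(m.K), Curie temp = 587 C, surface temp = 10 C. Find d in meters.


T_Curie - T_surf = 587 - 10 = 577 C
Convert q to W/m^2: 81.1 mW/m^2 = 0.0811 W/m^2
d = 577 * 3.3 / 0.0811 = 23478.42 m

23478.42


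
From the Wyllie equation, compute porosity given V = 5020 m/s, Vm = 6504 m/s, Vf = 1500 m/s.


1/V - 1/Vm = 1/5020 - 1/6504 = 4.545e-05
1/Vf - 1/Vm = 1/1500 - 1/6504 = 0.00051292
phi = 4.545e-05 / 0.00051292 = 0.0886

0.0886


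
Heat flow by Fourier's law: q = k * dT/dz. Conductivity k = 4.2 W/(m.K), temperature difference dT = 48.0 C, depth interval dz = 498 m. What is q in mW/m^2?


q = k * dT / dz * 1000
= 4.2 * 48.0 / 498 * 1000
= 0.404819 * 1000
= 404.8193 mW/m^2

404.8193


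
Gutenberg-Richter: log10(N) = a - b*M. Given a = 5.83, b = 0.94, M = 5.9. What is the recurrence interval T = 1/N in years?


log10(N) = 5.83 - 0.94*5.9 = 0.284
N = 10^0.284 = 1.923092
T = 1/N = 1/1.923092 = 0.52 years

0.52


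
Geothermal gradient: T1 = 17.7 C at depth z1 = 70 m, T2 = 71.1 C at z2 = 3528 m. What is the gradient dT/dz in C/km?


dT = 71.1 - 17.7 = 53.4 C
dz = 3528 - 70 = 3458 m
gradient = dT/dz * 1000 = 53.4/3458 * 1000 = 15.4425 C/km

15.4425


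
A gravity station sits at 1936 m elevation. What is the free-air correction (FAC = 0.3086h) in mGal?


FAC = 0.3086 * h
= 0.3086 * 1936
= 597.4496 mGal

597.4496


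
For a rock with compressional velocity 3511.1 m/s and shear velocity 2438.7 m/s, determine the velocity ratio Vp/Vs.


Vp/Vs = 3511.1 / 2438.7
= 1.4397

1.4397


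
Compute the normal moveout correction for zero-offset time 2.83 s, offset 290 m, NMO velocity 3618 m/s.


x/Vnmo = 290/3618 = 0.080155
(x/Vnmo)^2 = 0.006425
t0^2 = 8.0089
sqrt(8.0089 + 0.006425) = 2.831135
dt = 2.831135 - 2.83 = 0.001135

0.001135


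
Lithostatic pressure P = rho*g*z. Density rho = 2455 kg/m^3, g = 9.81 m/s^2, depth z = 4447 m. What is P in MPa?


P = rho * g * z / 1e6
= 2455 * 9.81 * 4447 / 1e6
= 107099546.85 / 1e6
= 107.0995 MPa

107.0995


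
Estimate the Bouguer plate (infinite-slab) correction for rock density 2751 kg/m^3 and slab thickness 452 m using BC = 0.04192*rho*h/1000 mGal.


BC = 0.04192 * rho * h / 1000
= 0.04192 * 2751 * 452 / 1000
= 52.1255 mGal

52.1255


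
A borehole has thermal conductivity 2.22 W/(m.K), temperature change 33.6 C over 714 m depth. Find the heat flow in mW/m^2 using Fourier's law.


q = k * dT / dz * 1000
= 2.22 * 33.6 / 714 * 1000
= 0.104471 * 1000
= 104.4706 mW/m^2

104.4706


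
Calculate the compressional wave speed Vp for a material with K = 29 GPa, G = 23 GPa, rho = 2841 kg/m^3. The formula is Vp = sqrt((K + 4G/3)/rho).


First compute the effective modulus:
K + 4G/3 = 29e9 + 4*23e9/3 = 59666666666.67 Pa
Then divide by density:
59666666666.67 / 2841 = 21001994.6028 Pa/(kg/m^3)
Take the square root:
Vp = sqrt(21001994.6028) = 4582.79 m/s

4582.79


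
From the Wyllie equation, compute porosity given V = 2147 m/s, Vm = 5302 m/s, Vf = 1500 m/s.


1/V - 1/Vm = 1/2147 - 1/5302 = 0.00027716
1/Vf - 1/Vm = 1/1500 - 1/5302 = 0.00047806
phi = 0.00027716 / 0.00047806 = 0.5798

0.5798


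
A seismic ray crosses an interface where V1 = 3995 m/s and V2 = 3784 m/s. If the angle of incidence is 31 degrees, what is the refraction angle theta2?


sin(theta1) = sin(31 deg) = 0.515038
sin(theta2) = V2/V1 * sin(theta1) = 3784/3995 * 0.515038 = 0.487836
theta2 = arcsin(0.487836) = 29.1984 degrees

29.1984


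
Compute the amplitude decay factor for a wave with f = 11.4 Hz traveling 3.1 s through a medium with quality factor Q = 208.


pi*f*t/Q = pi*11.4*3.1/208 = 0.533769
A/A0 = exp(-0.533769) = 0.586391

0.586391


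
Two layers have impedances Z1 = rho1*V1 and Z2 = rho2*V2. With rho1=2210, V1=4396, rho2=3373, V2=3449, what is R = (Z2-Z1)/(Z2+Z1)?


Z1 = 2210 * 4396 = 9715160
Z2 = 3373 * 3449 = 11633477
R = (11633477 - 9715160) / (11633477 + 9715160) = 1918317 / 21348637 = 0.0899

0.0899


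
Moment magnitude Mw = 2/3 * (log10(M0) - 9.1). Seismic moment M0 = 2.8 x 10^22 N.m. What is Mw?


log10(M0) = log10(2.8 x 10^22) = 22.4472
Mw = 2/3 * (22.4472 - 9.1)
= 2/3 * 13.3472
= 8.9

8.9


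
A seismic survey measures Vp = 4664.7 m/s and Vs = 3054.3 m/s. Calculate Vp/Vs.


Vp/Vs = 4664.7 / 3054.3
= 1.5273

1.5273


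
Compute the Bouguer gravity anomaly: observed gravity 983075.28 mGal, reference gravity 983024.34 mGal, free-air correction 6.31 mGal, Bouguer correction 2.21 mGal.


BA = g_obs - g_ref + FAC - BC
= 983075.28 - 983024.34 + 6.31 - 2.21
= 55.04 mGal

55.04


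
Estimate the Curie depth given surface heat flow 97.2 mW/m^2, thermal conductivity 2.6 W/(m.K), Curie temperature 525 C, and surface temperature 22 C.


T_Curie - T_surf = 525 - 22 = 503 C
Convert q to W/m^2: 97.2 mW/m^2 = 0.0972 W/m^2
d = 503 * 2.6 / 0.0972 = 13454.73 m

13454.73


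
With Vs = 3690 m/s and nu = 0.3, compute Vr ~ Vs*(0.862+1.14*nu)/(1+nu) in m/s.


Numerator factor = 0.862 + 1.14*0.3 = 1.204
Denominator = 1 + 0.3 = 1.3
Vr = 3690 * 1.204 / 1.3 = 3417.51 m/s

3417.51


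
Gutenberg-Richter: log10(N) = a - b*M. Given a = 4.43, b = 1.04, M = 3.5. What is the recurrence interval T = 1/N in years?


log10(N) = 4.43 - 1.04*3.5 = 0.79
N = 10^0.79 = 6.16595
T = 1/N = 1/6.16595 = 0.1622 years

0.1622


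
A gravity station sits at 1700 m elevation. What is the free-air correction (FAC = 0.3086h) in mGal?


FAC = 0.3086 * h
= 0.3086 * 1700
= 524.62 mGal

524.62


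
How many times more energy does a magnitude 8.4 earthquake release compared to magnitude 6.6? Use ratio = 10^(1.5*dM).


M2 - M1 = 8.4 - 6.6 = 1.8
1.5 * 1.8 = 2.7
ratio = 10^2.7 = 501.19

501.19


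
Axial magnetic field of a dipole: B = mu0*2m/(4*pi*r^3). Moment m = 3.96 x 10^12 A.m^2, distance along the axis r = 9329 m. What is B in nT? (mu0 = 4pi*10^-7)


m = 3.96 x 10^12 = 3960000000000 A.m^2
2m = 7920000000000 A.m^2
r^3 = 9329^3 = 811905118289
B = (4pi*10^-7) * 7920000000000 / (4*pi * 811905118289) * 1e9
= 9952565.526572 / 10202700620114.7 * 1e9
= 975.4834 nT

975.4834


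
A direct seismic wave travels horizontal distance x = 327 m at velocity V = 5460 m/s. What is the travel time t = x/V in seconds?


t = x / V
= 327 / 5460
= 0.0599 s

0.0599


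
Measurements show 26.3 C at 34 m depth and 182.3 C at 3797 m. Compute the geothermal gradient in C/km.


dT = 182.3 - 26.3 = 156.0 C
dz = 3797 - 34 = 3763 m
gradient = dT/dz * 1000 = 156.0/3763 * 1000 = 41.4563 C/km

41.4563


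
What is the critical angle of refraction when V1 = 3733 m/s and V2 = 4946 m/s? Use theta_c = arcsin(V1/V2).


V1/V2 = 3733/4946 = 0.754751
theta_c = arcsin(0.754751) = 49.0036 degrees

49.0036


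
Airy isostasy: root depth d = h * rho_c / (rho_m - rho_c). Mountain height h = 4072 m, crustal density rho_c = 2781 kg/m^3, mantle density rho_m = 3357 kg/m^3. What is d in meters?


rho_m - rho_c = 3357 - 2781 = 576
d = 4072 * 2781 / 576
= 11324232 / 576
= 19660.12 m

19660.12


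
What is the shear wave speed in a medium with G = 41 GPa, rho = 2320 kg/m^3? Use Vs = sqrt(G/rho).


Convert G to Pa: G = 41e9 Pa
Compute G/rho = 41e9 / 2320 = 17672413.7931
Vs = sqrt(17672413.7931) = 4203.86 m/s

4203.86


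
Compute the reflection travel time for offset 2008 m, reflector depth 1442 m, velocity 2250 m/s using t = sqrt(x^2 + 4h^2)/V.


x^2 + 4h^2 = 2008^2 + 4*1442^2 = 4032064 + 8317456 = 12349520
sqrt(12349520) = 3514.1884
t = 3514.1884 / 2250 = 1.5619 s

1.5619


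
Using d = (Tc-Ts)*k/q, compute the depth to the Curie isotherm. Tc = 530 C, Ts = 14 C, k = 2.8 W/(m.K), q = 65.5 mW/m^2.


T_Curie - T_surf = 530 - 14 = 516 C
Convert q to W/m^2: 65.5 mW/m^2 = 0.0655 W/m^2
d = 516 * 2.8 / 0.0655 = 22058.02 m

22058.02


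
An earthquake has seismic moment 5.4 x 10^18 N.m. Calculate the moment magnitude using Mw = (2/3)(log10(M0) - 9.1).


log10(M0) = log10(5.4 x 10^18) = 18.7324
Mw = 2/3 * (18.7324 - 9.1)
= 2/3 * 9.6324
= 6.42

6.42


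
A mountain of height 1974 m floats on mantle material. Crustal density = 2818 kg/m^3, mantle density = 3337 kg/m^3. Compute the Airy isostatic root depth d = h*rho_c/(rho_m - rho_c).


rho_m - rho_c = 3337 - 2818 = 519
d = 1974 * 2818 / 519
= 5562732 / 519
= 10718.17 m

10718.17


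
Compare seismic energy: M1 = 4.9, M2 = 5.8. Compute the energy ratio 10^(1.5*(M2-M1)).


M2 - M1 = 5.8 - 4.9 = 0.9
1.5 * 0.9 = 1.35
ratio = 10^1.35 = 22.39

22.39


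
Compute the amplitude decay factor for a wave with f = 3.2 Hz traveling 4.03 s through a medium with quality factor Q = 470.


pi*f*t/Q = pi*3.2*4.03/470 = 0.0862
A/A0 = exp(-0.0862) = 0.917411

0.917411


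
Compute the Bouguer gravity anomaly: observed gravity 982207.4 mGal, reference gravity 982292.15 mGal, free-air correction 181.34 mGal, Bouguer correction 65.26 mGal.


BA = g_obs - g_ref + FAC - BC
= 982207.4 - 982292.15 + 181.34 - 65.26
= 31.33 mGal

31.33


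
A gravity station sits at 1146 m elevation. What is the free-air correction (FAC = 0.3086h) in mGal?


FAC = 0.3086 * h
= 0.3086 * 1146
= 353.6556 mGal

353.6556


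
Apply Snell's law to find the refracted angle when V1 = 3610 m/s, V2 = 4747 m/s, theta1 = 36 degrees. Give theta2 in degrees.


sin(theta1) = sin(36 deg) = 0.587785
sin(theta2) = V2/V1 * sin(theta1) = 4747/3610 * 0.587785 = 0.772913
theta2 = arcsin(0.772913) = 50.6162 degrees

50.6162


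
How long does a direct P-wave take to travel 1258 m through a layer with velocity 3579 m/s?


t = x / V
= 1258 / 3579
= 0.3515 s

0.3515


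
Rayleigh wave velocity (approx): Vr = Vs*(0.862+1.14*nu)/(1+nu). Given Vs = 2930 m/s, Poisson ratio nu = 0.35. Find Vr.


Numerator factor = 0.862 + 1.14*0.35 = 1.261
Denominator = 1 + 0.35 = 1.35
Vr = 2930 * 1.261 / 1.35 = 2736.84 m/s

2736.84


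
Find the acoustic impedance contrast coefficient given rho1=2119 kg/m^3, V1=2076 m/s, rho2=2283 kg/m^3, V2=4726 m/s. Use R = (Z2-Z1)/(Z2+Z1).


Z1 = 2119 * 2076 = 4399044
Z2 = 2283 * 4726 = 10789458
R = (10789458 - 4399044) / (10789458 + 4399044) = 6390414 / 15188502 = 0.4207

0.4207


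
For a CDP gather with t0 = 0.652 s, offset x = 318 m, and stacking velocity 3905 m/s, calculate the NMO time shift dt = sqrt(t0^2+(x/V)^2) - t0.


x/Vnmo = 318/3905 = 0.081434
(x/Vnmo)^2 = 0.006632
t0^2 = 0.425104
sqrt(0.425104 + 0.006632) = 0.657066
dt = 0.657066 - 0.652 = 0.005066

0.005066


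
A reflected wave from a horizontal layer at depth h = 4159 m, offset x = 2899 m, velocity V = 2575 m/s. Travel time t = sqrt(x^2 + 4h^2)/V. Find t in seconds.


x^2 + 4h^2 = 2899^2 + 4*4159^2 = 8404201 + 69189124 = 77593325
sqrt(77593325) = 8808.7073
t = 8808.7073 / 2575 = 3.4209 s

3.4209


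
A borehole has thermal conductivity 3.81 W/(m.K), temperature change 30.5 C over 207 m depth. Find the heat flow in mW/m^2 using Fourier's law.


q = k * dT / dz * 1000
= 3.81 * 30.5 / 207 * 1000
= 0.561377 * 1000
= 561.3768 mW/m^2

561.3768


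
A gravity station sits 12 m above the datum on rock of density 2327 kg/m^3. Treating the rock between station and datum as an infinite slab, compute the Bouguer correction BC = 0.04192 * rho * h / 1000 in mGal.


BC = 0.04192 * rho * h / 1000
= 0.04192 * 2327 * 12 / 1000
= 1.1706 mGal

1.1706


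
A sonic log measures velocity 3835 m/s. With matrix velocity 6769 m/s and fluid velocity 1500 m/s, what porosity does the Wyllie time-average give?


1/V - 1/Vm = 1/3835 - 1/6769 = 0.00011302
1/Vf - 1/Vm = 1/1500 - 1/6769 = 0.00051893
phi = 0.00011302 / 0.00051893 = 0.2178

0.2178


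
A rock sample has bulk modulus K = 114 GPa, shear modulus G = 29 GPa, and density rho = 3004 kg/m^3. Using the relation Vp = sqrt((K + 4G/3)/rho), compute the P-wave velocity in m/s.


First compute the effective modulus:
K + 4G/3 = 114e9 + 4*29e9/3 = 152666666666.67 Pa
Then divide by density:
152666666666.67 / 3004 = 50821127.3857 Pa/(kg/m^3)
Take the square root:
Vp = sqrt(50821127.3857) = 7128.89 m/s

7128.89


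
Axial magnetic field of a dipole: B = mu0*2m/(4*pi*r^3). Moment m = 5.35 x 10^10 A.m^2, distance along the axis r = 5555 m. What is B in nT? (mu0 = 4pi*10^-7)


m = 5.35 x 10^10 = 53500000000 A.m^2
2m = 107000000000 A.m^2
r^3 = 5555^3 = 171416328875
B = (4pi*10^-7) * 107000000000 / (4*pi * 171416328875) * 1e9
= 134460.165574 / 2154081117996.13 * 1e9
= 62.4211 nT

62.4211


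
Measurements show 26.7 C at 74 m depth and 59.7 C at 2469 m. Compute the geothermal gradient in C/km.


dT = 59.7 - 26.7 = 33.0 C
dz = 2469 - 74 = 2395 m
gradient = dT/dz * 1000 = 33.0/2395 * 1000 = 13.7787 C/km

13.7787


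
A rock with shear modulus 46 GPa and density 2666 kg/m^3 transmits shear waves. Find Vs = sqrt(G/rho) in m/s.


Convert G to Pa: G = 46e9 Pa
Compute G/rho = 46e9 / 2666 = 17254313.5784
Vs = sqrt(17254313.5784) = 4153.83 m/s

4153.83


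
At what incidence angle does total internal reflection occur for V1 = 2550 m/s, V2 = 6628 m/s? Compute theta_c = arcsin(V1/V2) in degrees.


V1/V2 = 2550/6628 = 0.384731
theta_c = arcsin(0.384731) = 22.6271 degrees

22.6271


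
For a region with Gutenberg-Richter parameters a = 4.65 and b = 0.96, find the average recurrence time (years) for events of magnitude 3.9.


log10(N) = 4.65 - 0.96*3.9 = 0.906
N = 10^0.906 = 8.053784
T = 1/N = 1/8.053784 = 0.1242 years

0.1242


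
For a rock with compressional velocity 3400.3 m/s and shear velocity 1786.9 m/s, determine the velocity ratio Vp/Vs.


Vp/Vs = 3400.3 / 1786.9
= 1.9029

1.9029


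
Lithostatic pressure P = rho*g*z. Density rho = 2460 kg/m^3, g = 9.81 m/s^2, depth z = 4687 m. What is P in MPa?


P = rho * g * z / 1e6
= 2460 * 9.81 * 4687 / 1e6
= 113109496.2 / 1e6
= 113.1095 MPa

113.1095


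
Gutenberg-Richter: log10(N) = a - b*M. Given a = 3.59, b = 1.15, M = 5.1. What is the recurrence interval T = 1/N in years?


log10(N) = 3.59 - 1.15*5.1 = -2.275
N = 10^-2.275 = 0.005309
T = 1/N = 1/0.005309 = 188.3649 years

188.3649


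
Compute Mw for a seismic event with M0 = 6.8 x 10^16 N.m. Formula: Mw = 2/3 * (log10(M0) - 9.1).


log10(M0) = log10(6.8 x 10^16) = 16.8325
Mw = 2/3 * (16.8325 - 9.1)
= 2/3 * 7.7325
= 5.16

5.16


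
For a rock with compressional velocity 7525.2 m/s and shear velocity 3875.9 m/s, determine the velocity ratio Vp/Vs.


Vp/Vs = 7525.2 / 3875.9
= 1.9415

1.9415


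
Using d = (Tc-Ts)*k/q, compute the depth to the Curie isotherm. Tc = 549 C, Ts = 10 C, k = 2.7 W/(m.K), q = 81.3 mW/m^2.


T_Curie - T_surf = 549 - 10 = 539 C
Convert q to W/m^2: 81.3 mW/m^2 = 0.0813 W/m^2
d = 539 * 2.7 / 0.0813 = 17900.37 m

17900.37


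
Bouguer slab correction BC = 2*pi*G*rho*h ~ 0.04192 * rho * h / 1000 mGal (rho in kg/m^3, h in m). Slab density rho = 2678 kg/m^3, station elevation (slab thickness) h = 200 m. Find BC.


BC = 0.04192 * rho * h / 1000
= 0.04192 * 2678 * 200 / 1000
= 22.4524 mGal

22.4524


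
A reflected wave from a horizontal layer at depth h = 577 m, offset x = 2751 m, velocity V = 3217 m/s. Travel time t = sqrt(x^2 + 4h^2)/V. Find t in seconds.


x^2 + 4h^2 = 2751^2 + 4*577^2 = 7568001 + 1331716 = 8899717
sqrt(8899717) = 2983.2393
t = 2983.2393 / 3217 = 0.9273 s

0.9273


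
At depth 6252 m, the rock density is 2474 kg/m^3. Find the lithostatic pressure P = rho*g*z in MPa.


P = rho * g * z / 1e6
= 2474 * 9.81 * 6252 / 1e6
= 151735664.88 / 1e6
= 151.7357 MPa

151.7357


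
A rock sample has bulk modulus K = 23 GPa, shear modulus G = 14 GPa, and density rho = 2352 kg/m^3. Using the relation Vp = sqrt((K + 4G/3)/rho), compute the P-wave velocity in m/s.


First compute the effective modulus:
K + 4G/3 = 23e9 + 4*14e9/3 = 41666666666.67 Pa
Then divide by density:
41666666666.67 / 2352 = 17715419.5011 Pa/(kg/m^3)
Take the square root:
Vp = sqrt(17715419.5011) = 4208.97 m/s

4208.97


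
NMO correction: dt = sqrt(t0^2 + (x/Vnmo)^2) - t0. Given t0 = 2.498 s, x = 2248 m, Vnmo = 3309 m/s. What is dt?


x/Vnmo = 2248/3309 = 0.679359
(x/Vnmo)^2 = 0.461529
t0^2 = 6.240004
sqrt(6.240004 + 0.461529) = 2.588732
dt = 2.588732 - 2.498 = 0.090732

0.090732


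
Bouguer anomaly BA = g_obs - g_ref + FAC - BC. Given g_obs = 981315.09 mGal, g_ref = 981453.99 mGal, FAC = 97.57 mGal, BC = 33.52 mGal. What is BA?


BA = g_obs - g_ref + FAC - BC
= 981315.09 - 981453.99 + 97.57 - 33.52
= -74.85 mGal

-74.85


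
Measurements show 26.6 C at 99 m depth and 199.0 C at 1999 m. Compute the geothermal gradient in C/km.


dT = 199.0 - 26.6 = 172.4 C
dz = 1999 - 99 = 1900 m
gradient = dT/dz * 1000 = 172.4/1900 * 1000 = 90.7368 C/km

90.7368


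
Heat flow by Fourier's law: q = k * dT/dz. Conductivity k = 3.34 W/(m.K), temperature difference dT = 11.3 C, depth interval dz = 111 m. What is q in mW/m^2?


q = k * dT / dz * 1000
= 3.34 * 11.3 / 111 * 1000
= 0.340018 * 1000
= 340.018 mW/m^2

340.018


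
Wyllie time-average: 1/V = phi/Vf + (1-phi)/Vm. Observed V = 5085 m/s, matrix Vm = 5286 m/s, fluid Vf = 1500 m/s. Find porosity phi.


1/V - 1/Vm = 1/5085 - 1/5286 = 7.48e-06
1/Vf - 1/Vm = 1/1500 - 1/5286 = 0.00047749
phi = 7.48e-06 / 0.00047749 = 0.0157

0.0157


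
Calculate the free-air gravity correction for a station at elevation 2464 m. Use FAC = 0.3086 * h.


FAC = 0.3086 * h
= 0.3086 * 2464
= 760.3904 mGal

760.3904


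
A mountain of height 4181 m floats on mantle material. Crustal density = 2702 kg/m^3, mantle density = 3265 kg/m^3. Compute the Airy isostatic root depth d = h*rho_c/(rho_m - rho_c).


rho_m - rho_c = 3265 - 2702 = 563
d = 4181 * 2702 / 563
= 11297062 / 563
= 20065.83 m

20065.83


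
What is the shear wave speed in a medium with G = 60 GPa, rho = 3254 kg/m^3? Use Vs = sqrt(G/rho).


Convert G to Pa: G = 60e9 Pa
Compute G/rho = 60e9 / 3254 = 18438844.4991
Vs = sqrt(18438844.4991) = 4294.05 m/s

4294.05


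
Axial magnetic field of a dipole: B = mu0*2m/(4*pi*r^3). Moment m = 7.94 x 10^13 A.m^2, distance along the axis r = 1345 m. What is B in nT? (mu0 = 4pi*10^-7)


m = 7.94 x 10^13 = 79400000000000 A.m^2
2m = 158800000000000 A.m^2
r^3 = 1345^3 = 2433138625
B = (4pi*10^-7) * 158800000000000 / (4*pi * 2433138625) * 1e9
= 199553965.356024 / 30575721717.86 * 1e9
= 6526549.633 nT

6526549.633


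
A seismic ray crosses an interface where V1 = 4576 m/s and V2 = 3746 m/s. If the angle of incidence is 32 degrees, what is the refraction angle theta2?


sin(theta1) = sin(32 deg) = 0.529919
sin(theta2) = V2/V1 * sin(theta1) = 3746/4576 * 0.529919 = 0.433802
theta2 = arcsin(0.433802) = 25.7091 degrees

25.7091


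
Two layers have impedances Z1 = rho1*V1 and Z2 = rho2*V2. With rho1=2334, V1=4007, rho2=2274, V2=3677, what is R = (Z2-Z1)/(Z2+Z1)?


Z1 = 2334 * 4007 = 9352338
Z2 = 2274 * 3677 = 8361498
R = (8361498 - 9352338) / (8361498 + 9352338) = -990840 / 17713836 = -0.0559

-0.0559


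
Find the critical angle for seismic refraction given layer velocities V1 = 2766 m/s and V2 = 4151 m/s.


V1/V2 = 2766/4151 = 0.666345
theta_c = arcsin(0.666345) = 41.7856 degrees

41.7856


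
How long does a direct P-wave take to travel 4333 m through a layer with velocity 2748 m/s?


t = x / V
= 4333 / 2748
= 1.5768 s

1.5768


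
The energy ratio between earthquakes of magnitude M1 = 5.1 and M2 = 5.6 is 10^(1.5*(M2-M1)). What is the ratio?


M2 - M1 = 5.6 - 5.1 = 0.5
1.5 * 0.5 = 0.75
ratio = 10^0.75 = 5.62

5.62


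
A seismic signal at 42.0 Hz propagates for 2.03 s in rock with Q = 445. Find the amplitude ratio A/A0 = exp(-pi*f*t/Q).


pi*f*t/Q = pi*42.0*2.03/445 = 0.601915
A/A0 = exp(-0.601915) = 0.547762

0.547762


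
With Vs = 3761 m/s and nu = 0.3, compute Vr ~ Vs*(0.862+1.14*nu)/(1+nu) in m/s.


Numerator factor = 0.862 + 1.14*0.3 = 1.204
Denominator = 1 + 0.3 = 1.3
Vr = 3761 * 1.204 / 1.3 = 3483.26 m/s

3483.26


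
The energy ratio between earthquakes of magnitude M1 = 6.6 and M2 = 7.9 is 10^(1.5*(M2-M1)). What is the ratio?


M2 - M1 = 7.9 - 6.6 = 1.3
1.5 * 1.3 = 1.95
ratio = 10^1.95 = 89.13

89.13


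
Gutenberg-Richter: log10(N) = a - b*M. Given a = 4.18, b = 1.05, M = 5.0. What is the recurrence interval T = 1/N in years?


log10(N) = 4.18 - 1.05*5.0 = -1.07
N = 10^-1.07 = 0.085114
T = 1/N = 1/0.085114 = 11.749 years

11.749


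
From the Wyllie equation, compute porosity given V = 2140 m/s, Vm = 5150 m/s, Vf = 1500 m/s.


1/V - 1/Vm = 1/2140 - 1/5150 = 0.00027311
1/Vf - 1/Vm = 1/1500 - 1/5150 = 0.00047249
phi = 0.00027311 / 0.00047249 = 0.578

0.578


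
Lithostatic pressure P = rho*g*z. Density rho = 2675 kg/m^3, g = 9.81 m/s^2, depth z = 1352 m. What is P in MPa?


P = rho * g * z / 1e6
= 2675 * 9.81 * 1352 / 1e6
= 35478846.0 / 1e6
= 35.4788 MPa

35.4788


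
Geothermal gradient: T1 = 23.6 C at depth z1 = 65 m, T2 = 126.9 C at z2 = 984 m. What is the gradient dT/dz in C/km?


dT = 126.9 - 23.6 = 103.3 C
dz = 984 - 65 = 919 m
gradient = dT/dz * 1000 = 103.3/919 * 1000 = 112.4048 C/km

112.4048


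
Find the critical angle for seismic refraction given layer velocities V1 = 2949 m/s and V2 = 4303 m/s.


V1/V2 = 2949/4303 = 0.685336
theta_c = arcsin(0.685336) = 43.262 degrees

43.262


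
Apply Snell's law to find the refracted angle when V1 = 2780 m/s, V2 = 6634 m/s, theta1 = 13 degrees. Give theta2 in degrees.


sin(theta1) = sin(13 deg) = 0.224951
sin(theta2) = V2/V1 * sin(theta1) = 6634/2780 * 0.224951 = 0.536808
theta2 = arcsin(0.536808) = 32.4666 degrees

32.4666


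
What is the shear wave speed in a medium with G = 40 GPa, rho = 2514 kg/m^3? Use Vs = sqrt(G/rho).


Convert G to Pa: G = 40e9 Pa
Compute G/rho = 40e9 / 2514 = 15910898.9658
Vs = sqrt(15910898.9658) = 3988.85 m/s

3988.85


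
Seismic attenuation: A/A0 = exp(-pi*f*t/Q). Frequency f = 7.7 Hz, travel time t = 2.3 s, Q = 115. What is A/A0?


pi*f*t/Q = pi*7.7*2.3/115 = 0.483805
A/A0 = exp(-0.483805) = 0.616433

0.616433


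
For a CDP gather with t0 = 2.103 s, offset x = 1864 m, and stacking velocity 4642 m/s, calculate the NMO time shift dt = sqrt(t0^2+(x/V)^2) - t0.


x/Vnmo = 1864/4642 = 0.401551
(x/Vnmo)^2 = 0.161243
t0^2 = 4.422609
sqrt(4.422609 + 0.161243) = 2.140993
dt = 2.140993 - 2.103 = 0.037993

0.037993


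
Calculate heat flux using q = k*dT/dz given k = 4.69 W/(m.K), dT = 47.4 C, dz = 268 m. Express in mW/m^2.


q = k * dT / dz * 1000
= 4.69 * 47.4 / 268 * 1000
= 0.8295 * 1000
= 829.5 mW/m^2

829.5


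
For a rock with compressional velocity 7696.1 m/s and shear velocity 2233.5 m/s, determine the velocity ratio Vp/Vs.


Vp/Vs = 7696.1 / 2233.5
= 3.4458

3.4458


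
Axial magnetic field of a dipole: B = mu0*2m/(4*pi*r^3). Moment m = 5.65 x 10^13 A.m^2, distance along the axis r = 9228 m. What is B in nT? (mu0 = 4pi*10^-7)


m = 5.65 x 10^13 = 56500000000000 A.m^2
2m = 113000000000000 A.m^2
r^3 = 9228^3 = 785819420352
B = (4pi*10^-7) * 113000000000000 / (4*pi * 785819420352) * 1e9
= 141999987.942259 / 9874898072104.13 * 1e9
= 14379.894 nT

14379.894


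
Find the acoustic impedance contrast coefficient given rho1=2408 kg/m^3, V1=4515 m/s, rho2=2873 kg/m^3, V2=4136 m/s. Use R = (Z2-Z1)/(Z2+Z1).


Z1 = 2408 * 4515 = 10872120
Z2 = 2873 * 4136 = 11882728
R = (11882728 - 10872120) / (11882728 + 10872120) = 1010608 / 22754848 = 0.0444

0.0444


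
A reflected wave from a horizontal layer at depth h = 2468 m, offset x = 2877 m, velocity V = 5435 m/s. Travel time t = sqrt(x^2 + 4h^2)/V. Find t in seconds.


x^2 + 4h^2 = 2877^2 + 4*2468^2 = 8277129 + 24364096 = 32641225
sqrt(32641225) = 5713.25
t = 5713.25 / 5435 = 1.0512 s

1.0512


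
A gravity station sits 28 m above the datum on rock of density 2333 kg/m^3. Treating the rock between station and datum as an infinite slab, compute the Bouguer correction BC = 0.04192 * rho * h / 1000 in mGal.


BC = 0.04192 * rho * h / 1000
= 0.04192 * 2333 * 28 / 1000
= 2.7384 mGal

2.7384


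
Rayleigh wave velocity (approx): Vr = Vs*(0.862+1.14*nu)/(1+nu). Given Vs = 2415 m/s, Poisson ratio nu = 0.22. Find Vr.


Numerator factor = 0.862 + 1.14*0.22 = 1.1128
Denominator = 1 + 0.22 = 1.22
Vr = 2415 * 1.1128 / 1.22 = 2202.8 m/s

2202.8


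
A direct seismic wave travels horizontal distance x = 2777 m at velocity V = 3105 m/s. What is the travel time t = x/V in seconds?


t = x / V
= 2777 / 3105
= 0.8944 s

0.8944


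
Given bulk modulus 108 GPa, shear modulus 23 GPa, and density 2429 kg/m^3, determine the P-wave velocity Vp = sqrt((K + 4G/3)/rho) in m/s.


First compute the effective modulus:
K + 4G/3 = 108e9 + 4*23e9/3 = 138666666666.67 Pa
Then divide by density:
138666666666.67 / 2429 = 57087964.8689 Pa/(kg/m^3)
Take the square root:
Vp = sqrt(57087964.8689) = 7555.66 m/s

7555.66


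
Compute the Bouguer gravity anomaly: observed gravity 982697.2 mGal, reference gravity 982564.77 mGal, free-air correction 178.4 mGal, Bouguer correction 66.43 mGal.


BA = g_obs - g_ref + FAC - BC
= 982697.2 - 982564.77 + 178.4 - 66.43
= 244.4 mGal

244.4


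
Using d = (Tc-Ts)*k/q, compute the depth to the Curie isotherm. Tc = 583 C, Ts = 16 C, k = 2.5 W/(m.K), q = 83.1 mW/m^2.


T_Curie - T_surf = 583 - 16 = 567 C
Convert q to W/m^2: 83.1 mW/m^2 = 0.0831 W/m^2
d = 567 * 2.5 / 0.0831 = 17057.76 m

17057.76


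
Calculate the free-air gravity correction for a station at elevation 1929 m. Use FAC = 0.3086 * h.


FAC = 0.3086 * h
= 0.3086 * 1929
= 595.2894 mGal

595.2894


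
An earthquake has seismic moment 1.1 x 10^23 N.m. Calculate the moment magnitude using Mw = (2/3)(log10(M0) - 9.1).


log10(M0) = log10(1.1 x 10^23) = 23.0414
Mw = 2/3 * (23.0414 - 9.1)
= 2/3 * 13.9414
= 9.29

9.29


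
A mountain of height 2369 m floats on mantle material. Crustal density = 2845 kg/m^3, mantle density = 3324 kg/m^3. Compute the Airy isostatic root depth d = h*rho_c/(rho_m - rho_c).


rho_m - rho_c = 3324 - 2845 = 479
d = 2369 * 2845 / 479
= 6739805 / 479
= 14070.57 m

14070.57


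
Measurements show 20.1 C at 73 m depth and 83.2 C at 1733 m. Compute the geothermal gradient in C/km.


dT = 83.2 - 20.1 = 63.1 C
dz = 1733 - 73 = 1660 m
gradient = dT/dz * 1000 = 63.1/1660 * 1000 = 38.012 C/km

38.012


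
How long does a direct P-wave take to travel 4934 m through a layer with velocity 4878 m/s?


t = x / V
= 4934 / 4878
= 1.0115 s

1.0115


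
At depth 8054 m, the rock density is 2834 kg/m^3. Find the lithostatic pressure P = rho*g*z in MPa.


P = rho * g * z / 1e6
= 2834 * 9.81 * 8054 / 1e6
= 223913603.16 / 1e6
= 223.9136 MPa

223.9136


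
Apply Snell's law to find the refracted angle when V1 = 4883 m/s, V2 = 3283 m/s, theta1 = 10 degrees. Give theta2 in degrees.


sin(theta1) = sin(10 deg) = 0.173648
sin(theta2) = V2/V1 * sin(theta1) = 3283/4883 * 0.173648 = 0.116749
theta2 = arcsin(0.116749) = 6.7045 degrees

6.7045


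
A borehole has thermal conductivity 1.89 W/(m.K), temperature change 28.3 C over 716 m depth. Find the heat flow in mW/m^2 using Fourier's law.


q = k * dT / dz * 1000
= 1.89 * 28.3 / 716 * 1000
= 0.074703 * 1000
= 74.7025 mW/m^2

74.7025


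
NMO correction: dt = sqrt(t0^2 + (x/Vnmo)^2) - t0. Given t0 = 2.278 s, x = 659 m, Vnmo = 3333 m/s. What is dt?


x/Vnmo = 659/3333 = 0.19772
(x/Vnmo)^2 = 0.039093
t0^2 = 5.189284
sqrt(5.189284 + 0.039093) = 2.286564
dt = 2.286564 - 2.278 = 0.008564

0.008564


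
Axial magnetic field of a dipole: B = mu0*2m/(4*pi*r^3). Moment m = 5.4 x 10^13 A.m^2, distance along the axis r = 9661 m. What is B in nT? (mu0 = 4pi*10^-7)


m = 5.4 x 10^13 = 54000000000000 A.m^2
2m = 108000000000000 A.m^2
r^3 = 9661^3 = 901708671781
B = (4pi*10^-7) * 108000000000000 / (4*pi * 901708671781) * 1e9
= 135716802.635079 / 11331205355781.6 * 1e9
= 11977.2609 nT

11977.2609


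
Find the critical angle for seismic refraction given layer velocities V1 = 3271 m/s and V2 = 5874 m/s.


V1/V2 = 3271/5874 = 0.556861
theta_c = arcsin(0.556861) = 33.839 degrees

33.839


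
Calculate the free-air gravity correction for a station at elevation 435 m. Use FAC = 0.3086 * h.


FAC = 0.3086 * h
= 0.3086 * 435
= 134.241 mGal

134.241


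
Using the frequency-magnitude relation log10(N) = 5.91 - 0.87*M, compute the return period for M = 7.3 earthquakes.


log10(N) = 5.91 - 0.87*7.3 = -0.441
N = 10^-0.441 = 0.362243
T = 1/N = 1/0.362243 = 2.7606 years

2.7606


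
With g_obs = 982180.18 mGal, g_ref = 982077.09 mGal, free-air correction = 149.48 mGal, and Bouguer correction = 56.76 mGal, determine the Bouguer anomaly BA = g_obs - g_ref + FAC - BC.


BA = g_obs - g_ref + FAC - BC
= 982180.18 - 982077.09 + 149.48 - 56.76
= 195.81 mGal

195.81


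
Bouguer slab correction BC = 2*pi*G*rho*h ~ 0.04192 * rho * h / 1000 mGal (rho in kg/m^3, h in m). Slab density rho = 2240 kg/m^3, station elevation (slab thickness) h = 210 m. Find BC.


BC = 0.04192 * rho * h / 1000
= 0.04192 * 2240 * 210 / 1000
= 19.7192 mGal

19.7192


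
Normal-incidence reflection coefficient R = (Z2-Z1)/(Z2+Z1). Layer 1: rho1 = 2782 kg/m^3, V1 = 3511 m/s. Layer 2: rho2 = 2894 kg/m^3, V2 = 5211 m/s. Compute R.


Z1 = 2782 * 3511 = 9767602
Z2 = 2894 * 5211 = 15080634
R = (15080634 - 9767602) / (15080634 + 9767602) = 5313032 / 24848236 = 0.2138

0.2138


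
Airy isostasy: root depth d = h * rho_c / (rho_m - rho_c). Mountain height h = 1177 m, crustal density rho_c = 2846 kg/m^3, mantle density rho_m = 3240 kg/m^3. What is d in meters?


rho_m - rho_c = 3240 - 2846 = 394
d = 1177 * 2846 / 394
= 3349742 / 394
= 8501.88 m

8501.88


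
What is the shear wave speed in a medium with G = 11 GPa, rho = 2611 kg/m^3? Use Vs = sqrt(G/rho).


Convert G to Pa: G = 11e9 Pa
Compute G/rho = 11e9 / 2611 = 4212945.2317
Vs = sqrt(4212945.2317) = 2052.55 m/s

2052.55


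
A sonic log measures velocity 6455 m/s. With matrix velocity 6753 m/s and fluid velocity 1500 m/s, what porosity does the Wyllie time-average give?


1/V - 1/Vm = 1/6455 - 1/6753 = 6.84e-06
1/Vf - 1/Vm = 1/1500 - 1/6753 = 0.00051858
phi = 6.84e-06 / 0.00051858 = 0.0132

0.0132


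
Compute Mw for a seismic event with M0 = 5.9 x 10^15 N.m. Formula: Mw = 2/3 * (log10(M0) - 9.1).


log10(M0) = log10(5.9 x 10^15) = 15.7709
Mw = 2/3 * (15.7709 - 9.1)
= 2/3 * 6.6709
= 4.45

4.45


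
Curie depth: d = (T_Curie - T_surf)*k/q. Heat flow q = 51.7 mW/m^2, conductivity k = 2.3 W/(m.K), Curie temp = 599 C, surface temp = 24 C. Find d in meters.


T_Curie - T_surf = 599 - 24 = 575 C
Convert q to W/m^2: 51.7 mW/m^2 = 0.0517 W/m^2
d = 575 * 2.3 / 0.0517 = 25580.27 m

25580.27


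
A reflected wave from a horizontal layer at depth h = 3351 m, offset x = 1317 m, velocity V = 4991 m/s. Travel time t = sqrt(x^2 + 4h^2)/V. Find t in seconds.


x^2 + 4h^2 = 1317^2 + 4*3351^2 = 1734489 + 44916804 = 46651293
sqrt(46651293) = 6830.1752
t = 6830.1752 / 4991 = 1.3685 s

1.3685
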